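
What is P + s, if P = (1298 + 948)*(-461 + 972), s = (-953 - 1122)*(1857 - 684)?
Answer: -1286269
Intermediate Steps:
s = -2433975 (s = -2075*1173 = -2433975)
P = 1147706 (P = 2246*511 = 1147706)
P + s = 1147706 - 2433975 = -1286269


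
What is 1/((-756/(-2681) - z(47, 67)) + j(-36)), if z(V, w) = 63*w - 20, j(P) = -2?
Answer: -383/1609641 ≈ -0.00023794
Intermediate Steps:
z(V, w) = -20 + 63*w
1/((-756/(-2681) - z(47, 67)) + j(-36)) = 1/((-756/(-2681) - (-20 + 63*67)) - 2) = 1/((-756*(-1/2681) - (-20 + 4221)) - 2) = 1/((108/383 - 1*4201) - 2) = 1/((108/383 - 4201) - 2) = 1/(-1608875/383 - 2) = 1/(-1609641/383) = -383/1609641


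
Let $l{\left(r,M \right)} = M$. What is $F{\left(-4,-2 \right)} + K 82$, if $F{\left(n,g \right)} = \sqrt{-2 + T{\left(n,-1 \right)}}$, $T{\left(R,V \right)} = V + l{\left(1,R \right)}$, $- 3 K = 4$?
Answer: $- \frac{328}{3} + i \sqrt{7} \approx -109.33 + 2.6458 i$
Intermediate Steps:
$K = - \frac{4}{3}$ ($K = \left(- \frac{1}{3}\right) 4 = - \frac{4}{3} \approx -1.3333$)
$T{\left(R,V \right)} = R + V$ ($T{\left(R,V \right)} = V + R = R + V$)
$F{\left(n,g \right)} = \sqrt{-3 + n}$ ($F{\left(n,g \right)} = \sqrt{-2 + \left(n - 1\right)} = \sqrt{-2 + \left(-1 + n\right)} = \sqrt{-3 + n}$)
$F{\left(-4,-2 \right)} + K 82 = \sqrt{-3 - 4} - \frac{328}{3} = \sqrt{-7} - \frac{328}{3} = i \sqrt{7} - \frac{328}{3} = - \frac{328}{3} + i \sqrt{7}$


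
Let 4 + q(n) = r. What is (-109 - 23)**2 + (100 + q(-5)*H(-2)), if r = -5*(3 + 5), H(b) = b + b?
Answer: 17700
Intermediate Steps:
H(b) = 2*b
r = -40 (r = -5*8 = -40)
q(n) = -44 (q(n) = -4 - 40 = -44)
(-109 - 23)**2 + (100 + q(-5)*H(-2)) = (-109 - 23)**2 + (100 - 88*(-2)) = (-132)**2 + (100 - 44*(-4)) = 17424 + (100 + 176) = 17424 + 276 = 17700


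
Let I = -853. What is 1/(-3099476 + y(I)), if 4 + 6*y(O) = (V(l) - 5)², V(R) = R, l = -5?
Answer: -1/3099460 ≈ -3.2264e-7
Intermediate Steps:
y(O) = 16 (y(O) = -⅔ + (-5 - 5)²/6 = -⅔ + (⅙)*(-10)² = -⅔ + (⅙)*100 = -⅔ + 50/3 = 16)
1/(-3099476 + y(I)) = 1/(-3099476 + 16) = 1/(-3099460) = -1/3099460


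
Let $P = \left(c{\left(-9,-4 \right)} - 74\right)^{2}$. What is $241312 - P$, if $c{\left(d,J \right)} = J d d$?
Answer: $82908$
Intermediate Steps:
$c{\left(d,J \right)} = J d^{2}$
$P = 158404$ ($P = \left(- 4 \left(-9\right)^{2} - 74\right)^{2} = \left(\left(-4\right) 81 - 74\right)^{2} = \left(-324 - 74\right)^{2} = \left(-398\right)^{2} = 158404$)
$241312 - P = 241312 - 158404 = 82908$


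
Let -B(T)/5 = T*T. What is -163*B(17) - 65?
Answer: 235470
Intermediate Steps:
B(T) = -5*T² (B(T) = -5*T*T = -5*T²)
-163*B(17) - 65 = -(-815)*17² - 65 = -(-815)*289 - 65 = -163*(-1445) - 65 = 235535 - 65 = 235470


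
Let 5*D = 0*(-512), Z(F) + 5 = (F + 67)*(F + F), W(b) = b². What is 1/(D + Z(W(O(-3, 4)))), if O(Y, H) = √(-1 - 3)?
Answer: -1/509 ≈ -0.0019646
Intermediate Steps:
O(Y, H) = 2*I (O(Y, H) = √(-4) = 2*I)
Z(F) = -5 + 2*F*(67 + F) (Z(F) = -5 + (F + 67)*(F + F) = -5 + (67 + F)*(2*F) = -5 + 2*F*(67 + F))
D = 0 (D = (0*(-512))/5 = (⅕)*0 = 0)
1/(D + Z(W(O(-3, 4)))) = 1/(0 + (-5 + 2*((2*I)²)² + 134*(2*I)²)) = 1/(0 + (-5 + 2*(-4)² + 134*(-4))) = 1/(0 + (-5 + 2*16 - 536)) = 1/(0 + (-5 + 32 - 536)) = 1/(0 - 509) = 1/(-509) = -1/509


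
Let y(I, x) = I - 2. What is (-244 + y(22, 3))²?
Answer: 50176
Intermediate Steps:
y(I, x) = -2 + I
(-244 + y(22, 3))² = (-244 + (-2 + 22))² = (-244 + 20)² = (-224)² = 50176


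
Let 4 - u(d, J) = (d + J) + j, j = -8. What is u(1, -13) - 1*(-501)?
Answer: 525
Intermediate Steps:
u(d, J) = 12 - J - d (u(d, J) = 4 - ((d + J) - 8) = 4 - ((J + d) - 8) = 4 - (-8 + J + d) = 4 + (8 - J - d) = 12 - J - d)
u(1, -13) - 1*(-501) = (12 - 1*(-13) - 1*1) - 1*(-501) = (12 + 13 - 1) + 501 = 24 + 501 = 525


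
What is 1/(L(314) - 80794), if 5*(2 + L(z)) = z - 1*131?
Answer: -5/403797 ≈ -1.2382e-5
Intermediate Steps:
L(z) = -141/5 + z/5 (L(z) = -2 + (z - 1*131)/5 = -2 + (z - 131)/5 = -2 + (-131 + z)/5 = -2 + (-131/5 + z/5) = -141/5 + z/5)
1/(L(314) - 80794) = 1/((-141/5 + (1/5)*314) - 80794) = 1/((-141/5 + 314/5) - 80794) = 1/(173/5 - 80794) = 1/(-403797/5) = -5/403797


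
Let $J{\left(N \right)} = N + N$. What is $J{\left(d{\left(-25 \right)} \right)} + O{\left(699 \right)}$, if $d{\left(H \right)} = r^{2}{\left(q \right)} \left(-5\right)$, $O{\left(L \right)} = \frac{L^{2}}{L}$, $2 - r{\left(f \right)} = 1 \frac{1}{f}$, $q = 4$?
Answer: $\frac{5347}{8} \approx 668.38$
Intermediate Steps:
$r{\left(f \right)} = 2 - \frac{1}{f}$ ($r{\left(f \right)} = 2 - 1 \frac{1}{f} = 2 - \frac{1}{f}$)
$O{\left(L \right)} = L$
$d{\left(H \right)} = - \frac{245}{16}$ ($d{\left(H \right)} = \left(2 - \frac{1}{4}\right)^{2} \left(-5\right) = \left(\frac{7}{4}\right)^{2} \left(-5\right) = \frac{49}{16} \left(-5\right) = - \frac{245}{16}$)
$J{\left(N \right)} = 2 N$
$J{\left(d{\left(-25 \right)} \right)} + O{\left(699 \right)} = 2 \left(- \frac{245}{16}\right) + 699 = - \frac{245}{8} + 699 = \frac{5347}{8}$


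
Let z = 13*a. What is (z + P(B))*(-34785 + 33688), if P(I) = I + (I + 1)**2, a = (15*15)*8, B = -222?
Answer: -79004843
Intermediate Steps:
a = 1800 (a = 225*8 = 1800)
z = 23400 (z = 13*1800 = 23400)
P(I) = I + (1 + I)**2
(z + P(B))*(-34785 + 33688) = (23400 + (-222 + (1 - 222)**2))*(-34785 + 33688) = (23400 + (-222 + (-221)**2))*(-1097) = (23400 + (-222 + 48841))*(-1097) = (23400 + 48619)*(-1097) = 72019*(-1097) = -79004843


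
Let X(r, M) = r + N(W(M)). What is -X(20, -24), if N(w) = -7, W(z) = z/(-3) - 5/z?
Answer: -13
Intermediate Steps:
W(z) = -5/z - z/3 (W(z) = z*(-⅓) - 5/z = -z/3 - 5/z = -5/z - z/3)
X(r, M) = -7 + r (X(r, M) = r - 7 = -7 + r)
-X(20, -24) = -(-7 + 20) = -1*13 = -13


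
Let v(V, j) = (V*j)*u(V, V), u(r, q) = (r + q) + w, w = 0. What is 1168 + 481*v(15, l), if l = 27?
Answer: 5845318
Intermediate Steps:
u(r, q) = q + r (u(r, q) = (r + q) + 0 = (q + r) + 0 = q + r)
v(V, j) = 2*j*V² (v(V, j) = (V*j)*(V + V) = (V*j)*(2*V) = 2*j*V²)
1168 + 481*v(15, l) = 1168 + 481*(2*27*15²) = 1168 + 481*(2*27*225) = 1168 + 481*12150 = 1168 + 5844150 = 5845318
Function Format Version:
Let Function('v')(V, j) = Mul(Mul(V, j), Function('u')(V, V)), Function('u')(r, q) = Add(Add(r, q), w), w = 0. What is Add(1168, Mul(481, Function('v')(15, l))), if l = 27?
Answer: 5845318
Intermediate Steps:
Function('u')(r, q) = Add(q, r) (Function('u')(r, q) = Add(Add(r, q), 0) = Add(Add(q, r), 0) = Add(q, r))
Function('v')(V, j) = Mul(2, j, Pow(V, 2)) (Function('v')(V, j) = Mul(Mul(V, j), Add(V, V)) = Mul(Mul(V, j), Mul(2, V)) = Mul(2, j, Pow(V, 2)))
Add(1168, Mul(481, Function('v')(15, l))) = Add(1168, Mul(481, Mul(2, 27, Pow(15, 2)))) = Add(1168, Mul(481, Mul(2, 27, 225))) = Add(1168, Mul(481, 12150)) = Add(1168, 5844150) = 5845318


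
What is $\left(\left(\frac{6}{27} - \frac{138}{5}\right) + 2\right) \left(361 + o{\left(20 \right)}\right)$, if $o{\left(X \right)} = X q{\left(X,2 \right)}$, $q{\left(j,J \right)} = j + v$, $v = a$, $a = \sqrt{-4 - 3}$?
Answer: $- \frac{869062}{45} - \frac{4568 i \sqrt{7}}{9} \approx -19313.0 - 1342.9 i$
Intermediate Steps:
$a = i \sqrt{7}$ ($a = \sqrt{-7} = i \sqrt{7} \approx 2.6458 i$)
$v = i \sqrt{7} \approx 2.6458 i$
$q{\left(j,J \right)} = j + i \sqrt{7}$
$o{\left(X \right)} = X \left(X + i \sqrt{7}\right)$
$\left(\left(\frac{6}{27} - \frac{138}{5}\right) + 2\right) \left(361 + o{\left(20 \right)}\right) = \left(\left(\frac{6}{27} - \frac{138}{5}\right) + 2\right) \left(361 + 20 \left(20 + i \sqrt{7}\right)\right) = \left(\left(6 \cdot \frac{1}{27} - \frac{138}{5}\right) + 2\right) \left(361 + \left(400 + 20 i \sqrt{7}\right)\right) = \left(\left(\frac{2}{9} - \frac{138}{5}\right) + 2\right) \left(761 + 20 i \sqrt{7}\right) = \left(- \frac{1232}{45} + 2\right) \left(761 + 20 i \sqrt{7}\right) = - \frac{1142 \left(761 + 20 i \sqrt{7}\right)}{45} = - \frac{869062}{45} - \frac{4568 i \sqrt{7}}{9}$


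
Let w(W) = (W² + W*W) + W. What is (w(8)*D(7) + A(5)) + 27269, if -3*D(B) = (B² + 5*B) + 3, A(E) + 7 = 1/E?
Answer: 116591/5 ≈ 23318.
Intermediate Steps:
A(E) = -7 + 1/E
w(W) = W + 2*W² (w(W) = (W² + W²) + W = 2*W² + W = W + 2*W²)
D(B) = -1 - 5*B/3 - B²/3 (D(B) = -((B² + 5*B) + 3)/3 = -(3 + B² + 5*B)/3 = -1 - 5*B/3 - B²/3)
(w(8)*D(7) + A(5)) + 27269 = ((8*(1 + 2*8))*(-1 - 5/3*7 - ⅓*7²) + (-7 + 1/5)) + 27269 = ((8*(1 + 16))*(-1 - 35/3 - ⅓*49) + (-7 + ⅕)) + 27269 = ((8*17)*(-1 - 35/3 - 49/3) - 34/5) + 27269 = (136*(-29) - 34/5) + 27269 = (-3944 - 34/5) + 27269 = -19754/5 + 27269 = 116591/5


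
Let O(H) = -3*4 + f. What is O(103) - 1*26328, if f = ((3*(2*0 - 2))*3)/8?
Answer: -105369/4 ≈ -26342.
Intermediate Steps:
f = -9/4 (f = ((3*(0 - 2))*3)*(⅛) = ((3*(-2))*3)*(⅛) = -6*3*(⅛) = -18*⅛ = -9/4 ≈ -2.2500)
O(H) = -57/4 (O(H) = -3*4 - 9/4 = -12 - 9/4 = -57/4)
O(103) - 1*26328 = -57/4 - 1*26328 = -57/4 - 26328 = -105369/4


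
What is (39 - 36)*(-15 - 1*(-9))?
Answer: -18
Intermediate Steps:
(39 - 36)*(-15 - 1*(-9)) = 3*(-15 + 9) = 3*(-6) = -18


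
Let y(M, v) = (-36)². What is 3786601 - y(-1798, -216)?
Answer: 3785305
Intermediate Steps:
y(M, v) = 1296
3786601 - y(-1798, -216) = 3786601 - 1*1296 = 3786601 - 1296 = 3785305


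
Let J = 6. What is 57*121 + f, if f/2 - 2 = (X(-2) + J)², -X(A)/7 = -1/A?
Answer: 13827/2 ≈ 6913.5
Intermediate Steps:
X(A) = 7/A (X(A) = -(-7)/A = 7/A)
f = 33/2 (f = 4 + 2*(7/(-2) + 6)² = 4 + 2*(7*(-½) + 6)² = 4 + 2*(-7/2 + 6)² = 4 + 2*(5/2)² = 4 + 2*(25/4) = 4 + 25/2 = 33/2 ≈ 16.500)
57*121 + f = 57*121 + 33/2 = 6897 + 33/2 = 13827/2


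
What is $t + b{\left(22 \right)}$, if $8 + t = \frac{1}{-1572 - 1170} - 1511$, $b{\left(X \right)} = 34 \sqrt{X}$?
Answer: $- \frac{4165099}{2742} + 34 \sqrt{22} \approx -1359.5$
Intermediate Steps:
$t = - \frac{4165099}{2742}$ ($t = -8 - \left(1511 - \frac{1}{-1572 - 1170}\right) = -8 - \left(1511 - \frac{1}{-2742}\right) = -8 - \frac{4143163}{2742} = - \frac{4165099}{2742} \approx -1519.0$)
$t + b{\left(22 \right)} = - \frac{4165099}{2742} + 34 \sqrt{22}$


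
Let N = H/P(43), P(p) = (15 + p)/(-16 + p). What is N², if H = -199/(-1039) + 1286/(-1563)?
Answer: 85120053958809/985740337836004 ≈ 0.086351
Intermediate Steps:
P(p) = (15 + p)/(-16 + p)
H = -1025117/1623957 (H = -199*(-1/1039) + 1286*(-1/1563) = 199/1039 - 1286/1563 = -1025117/1623957 ≈ -0.63125)
N = -9226053/31396502 (N = -1025117*(-16 + 43)/(15 + 43)/1623957 = -1025117/(1623957*(58/27)) = -1025117/(1623957*((1/27)*58)) = -1025117/(1623957*58/27) = -1025117/1623957*27/58 = -9226053/31396502 ≈ -0.29386)
N² = (-9226053/31396502)² = 85120053958809/985740337836004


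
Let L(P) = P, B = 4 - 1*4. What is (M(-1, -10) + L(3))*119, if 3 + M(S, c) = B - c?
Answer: 1190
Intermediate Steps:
B = 0 (B = 4 - 4 = 0)
M(S, c) = -3 - c (M(S, c) = -3 + (0 - c) = -3 - c)
(M(-1, -10) + L(3))*119 = ((-3 - 1*(-10)) + 3)*119 = ((-3 + 10) + 3)*119 = (7 + 3)*119 = 10*119 = 1190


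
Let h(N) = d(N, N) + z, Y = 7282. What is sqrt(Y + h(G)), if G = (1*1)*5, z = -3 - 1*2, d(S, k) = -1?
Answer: 2*sqrt(1819) ≈ 85.299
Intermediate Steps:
z = -5 (z = -3 - 2 = -5)
G = 5 (G = 1*5 = 5)
h(N) = -6 (h(N) = -1 - 5 = -6)
sqrt(Y + h(G)) = sqrt(7282 - 6) = sqrt(7276) = 2*sqrt(1819)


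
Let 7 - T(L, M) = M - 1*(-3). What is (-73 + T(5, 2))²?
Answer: 5041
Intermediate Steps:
T(L, M) = 4 - M (T(L, M) = 7 - (M - 1*(-3)) = 7 - (M + 3) = 7 - (3 + M) = 7 + (-3 - M) = 4 - M)
(-73 + T(5, 2))² = (-73 + (4 - 1*2))² = (-73 + (4 - 2))² = (-73 + 2)² = (-71)² = 5041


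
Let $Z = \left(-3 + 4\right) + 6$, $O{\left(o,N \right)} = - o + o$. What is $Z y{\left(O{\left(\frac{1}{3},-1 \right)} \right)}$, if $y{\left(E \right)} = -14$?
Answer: $-98$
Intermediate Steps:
$O{\left(o,N \right)} = 0$
$Z = 7$ ($Z = 1 + 6 = 7$)
$Z y{\left(O{\left(\frac{1}{3},-1 \right)} \right)} = 7 \left(-14\right) = -98$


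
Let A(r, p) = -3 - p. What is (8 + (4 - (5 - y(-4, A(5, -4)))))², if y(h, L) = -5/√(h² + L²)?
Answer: 858/17 - 70*√17/17 ≈ 33.493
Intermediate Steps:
y(h, L) = -5/√(L² + h²)
(8 + (4 - (5 - y(-4, A(5, -4)))))² = (8 + (4 - (5 - (-5)/√((-3 - 1*(-4))² + (-4)²))))² = (8 + (4 - (5 - (-5)/√((-3 + 4)² + 16))))² = (8 + (4 - (5 - (-5)/√(1² + 16))))² = (8 + (4 - (5 - (-5)/√(1 + 16))))² = (8 + (4 - (5 - (-5)/√17)))² = (8 + (4 - (5 - (-5)*√17/17)))² = (8 + (4 - (5 + 5*√17/17)))² = (8 + (4 + (-5 - 5*√17/17)))² = (8 + (-1 - 5*√17/17))² = (7 - 5*√17/17)²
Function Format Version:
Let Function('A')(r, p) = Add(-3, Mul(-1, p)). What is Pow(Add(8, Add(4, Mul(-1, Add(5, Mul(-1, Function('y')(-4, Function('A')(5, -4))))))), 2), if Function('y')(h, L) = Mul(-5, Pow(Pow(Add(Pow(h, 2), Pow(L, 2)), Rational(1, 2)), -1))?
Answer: Add(Rational(858, 17), Mul(Rational(-70, 17), Pow(17, Rational(1, 2)))) ≈ 33.493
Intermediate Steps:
Function('y')(h, L) = Mul(-5, Pow(Add(Pow(L, 2), Pow(h, 2)), Rational(-1, 2))) (Function('y')(h, L) = Mul(-5, Pow(Pow(Add(Pow(L, 2), Pow(h, 2)), Rational(1, 2)), -1)) = Mul(-5, Pow(Add(Pow(L, 2), Pow(h, 2)), Rational(-1, 2))))
Pow(Add(8, Add(4, Mul(-1, Add(5, Mul(-1, Function('y')(-4, Function('A')(5, -4))))))), 2) = Pow(Add(8, Add(4, Mul(-1, Add(5, Mul(-1, Mul(-5, Pow(Add(Pow(Add(-3, Mul(-1, -4)), 2), Pow(-4, 2)), Rational(-1, 2)))))))), 2) = Pow(Add(8, Add(4, Mul(-1, Add(5, Mul(-1, Mul(-5, Pow(Add(Pow(Add(-3, 4), 2), 16), Rational(-1, 2)))))))), 2) = Pow(Add(8, Add(4, Mul(-1, Add(5, Mul(-1, Mul(-5, Pow(Add(Pow(1, 2), 16), Rational(-1, 2)))))))), 2) = Pow(Add(8, Add(4, Mul(-1, Add(5, Mul(-1, Mul(-5, Pow(Add(1, 16), Rational(-1, 2)))))))), 2) = Pow(Add(8, Add(4, Mul(-1, Add(5, Mul(-1, Mul(-5, Pow(17, Rational(-1, 2)))))))), 2) = Pow(Add(8, Add(4, Mul(-1, Add(5, Mul(-1, Mul(-5, Mul(Rational(1, 17), Pow(17, Rational(1, 2))))))))), 2) = Pow(Add(8, Add(4, Mul(-1, Add(5, Mul(-1, Mul(Rational(-5, 17), Pow(17, Rational(1, 2)))))))), 2) = Pow(Add(8, Add(4, Mul(-1, Add(5, Mul(Rational(5, 17), Pow(17, Rational(1, 2))))))), 2) = Pow(Add(8, Add(4, Add(-5, Mul(Rational(-5, 17), Pow(17, Rational(1, 2)))))), 2) = Pow(Add(8, Add(-1, Mul(Rational(-5, 17), Pow(17, Rational(1, 2))))), 2) = Pow(Add(7, Mul(Rational(-5, 17), Pow(17, Rational(1, 2)))), 2)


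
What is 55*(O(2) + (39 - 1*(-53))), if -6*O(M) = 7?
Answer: 29975/6 ≈ 4995.8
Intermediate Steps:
O(M) = -7/6 (O(M) = -⅙*7 = -7/6)
55*(O(2) + (39 - 1*(-53))) = 55*(-7/6 + (39 - 1*(-53))) = 55*(-7/6 + (39 + 53)) = 55*(-7/6 + 92) = 55*(545/6) = 29975/6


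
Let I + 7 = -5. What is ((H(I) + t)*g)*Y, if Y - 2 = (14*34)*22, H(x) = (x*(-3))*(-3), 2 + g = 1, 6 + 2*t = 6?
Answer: 1131192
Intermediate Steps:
t = 0 (t = -3 + (1/2)*6 = -3 + 3 = 0)
I = -12 (I = -7 - 5 = -12)
g = -1 (g = -2 + 1 = -1)
H(x) = 9*x (H(x) = -3*x*(-3) = 9*x)
Y = 10474 (Y = 2 + (14*34)*22 = 2 + 476*22 = 2 + 10472 = 10474)
((H(I) + t)*g)*Y = ((9*(-12) + 0)*(-1))*10474 = ((-108 + 0)*(-1))*10474 = -108*(-1)*10474 = 108*10474 = 1131192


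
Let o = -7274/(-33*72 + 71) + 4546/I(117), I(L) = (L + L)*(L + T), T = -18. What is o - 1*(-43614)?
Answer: 1164531611417/26698815 ≈ 43617.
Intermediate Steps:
I(L) = 2*L*(-18 + L) (I(L) = (L + L)*(L - 18) = (2*L)*(-18 + L) = 2*L*(-18 + L))
o = 89494007/26698815 (o = -7274/(-33*72 + 71) + 4546/((2*117*(-18 + 117))) = -7274/(-2376 + 71) + 4546/((2*117*99)) = -7274/(-2305) + 4546/23166 = -7274*(-1/2305) + 4546*(1/23166) = 7274/2305 + 2273/11583 = 89494007/26698815 ≈ 3.3520)
o - 1*(-43614) = 89494007/26698815 - 1*(-43614) = 89494007/26698815 + 43614 = 1164531611417/26698815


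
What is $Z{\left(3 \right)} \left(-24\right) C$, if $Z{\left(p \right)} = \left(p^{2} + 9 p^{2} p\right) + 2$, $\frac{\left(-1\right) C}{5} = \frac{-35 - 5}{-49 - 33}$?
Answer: $\frac{609600}{41} \approx 14868.0$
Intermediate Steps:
$C = - \frac{100}{41}$ ($C = - 5 \frac{-35 - 5}{-49 - 33} = - 5 \left(- \frac{40}{-82}\right) = - 5 \left(\left(-40\right) \left(- \frac{1}{82}\right)\right) = \left(-5\right) \frac{20}{41} = - \frac{100}{41} \approx -2.439$)
$Z{\left(p \right)} = 2 + p^{2} + 9 p^{3}$ ($Z{\left(p \right)} = \left(p^{2} + 9 p^{3}\right) + 2 = 2 + p^{2} + 9 p^{3}$)
$Z{\left(3 \right)} \left(-24\right) C = \left(2 + 3^{2} + 9 \cdot 3^{3}\right) \left(-24\right) \left(- \frac{100}{41}\right) = \left(2 + 9 + 9 \cdot 27\right) \left(-24\right) \left(- \frac{100}{41}\right) = \left(2 + 9 + 243\right) \left(-24\right) \left(- \frac{100}{41}\right) = 254 \left(-24\right) \left(- \frac{100}{41}\right) = \left(-6096\right) \left(- \frac{100}{41}\right) = \frac{609600}{41}$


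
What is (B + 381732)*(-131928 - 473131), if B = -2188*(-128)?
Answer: -400425625964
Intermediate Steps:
B = 280064
(B + 381732)*(-131928 - 473131) = (280064 + 381732)*(-131928 - 473131) = 661796*(-605059) = -400425625964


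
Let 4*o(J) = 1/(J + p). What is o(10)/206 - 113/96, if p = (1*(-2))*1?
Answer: -23275/19776 ≈ -1.1769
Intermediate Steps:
p = -2 (p = -2*1 = -2)
o(J) = 1/(4*(-2 + J)) (o(J) = 1/(4*(J - 2)) = 1/(4*(-2 + J)))
o(10)/206 - 113/96 = (1/(4*(-2 + 10)))/206 - 113/96 = ((¼)/8)*(1/206) - 113*1/96 = ((¼)*(⅛))*(1/206) - 113/96 = (1/32)*(1/206) - 113/96 = 1/6592 - 113/96 = -23275/19776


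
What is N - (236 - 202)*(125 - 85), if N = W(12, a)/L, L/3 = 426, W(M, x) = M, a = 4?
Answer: -289678/213 ≈ -1360.0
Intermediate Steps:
L = 1278 (L = 3*426 = 1278)
N = 2/213 (N = 12/1278 = 12*(1/1278) = 2/213 ≈ 0.0093897)
N - (236 - 202)*(125 - 85) = 2/213 - (236 - 202)*(125 - 85) = 2/213 - 34*40 = 2/213 - 1*1360 = 2/213 - 1360 = -289678/213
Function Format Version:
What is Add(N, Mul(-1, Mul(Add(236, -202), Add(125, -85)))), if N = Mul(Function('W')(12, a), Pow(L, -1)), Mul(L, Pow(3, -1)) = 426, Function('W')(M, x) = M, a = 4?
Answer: Rational(-289678, 213) ≈ -1360.0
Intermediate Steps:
L = 1278 (L = Mul(3, 426) = 1278)
N = Rational(2, 213) (N = Mul(12, Pow(1278, -1)) = Mul(12, Rational(1, 1278)) = Rational(2, 213) ≈ 0.0093897)
Add(N, Mul(-1, Mul(Add(236, -202), Add(125, -85)))) = Add(Rational(2, 213), Mul(-1, Mul(Add(236, -202), Add(125, -85)))) = Add(Rational(2, 213), Mul(-1, Mul(34, 40))) = Add(Rational(2, 213), Mul(-1, 1360)) = Add(Rational(2, 213), -1360) = Rational(-289678, 213)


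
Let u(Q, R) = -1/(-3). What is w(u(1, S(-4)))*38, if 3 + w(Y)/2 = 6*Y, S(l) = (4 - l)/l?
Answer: -76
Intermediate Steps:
S(l) = (4 - l)/l
u(Q, R) = ⅓ (u(Q, R) = -1*(-⅓) = ⅓)
w(Y) = -6 + 12*Y (w(Y) = -6 + 2*(6*Y) = -6 + 12*Y)
w(u(1, S(-4)))*38 = (-6 + 12*(⅓))*38 = (-6 + 4)*38 = -2*38 = -76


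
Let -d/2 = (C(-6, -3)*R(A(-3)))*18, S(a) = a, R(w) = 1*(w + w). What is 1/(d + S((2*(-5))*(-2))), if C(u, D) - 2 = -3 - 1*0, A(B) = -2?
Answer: -1/124 ≈ -0.0080645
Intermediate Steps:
R(w) = 2*w (R(w) = 1*(2*w) = 2*w)
C(u, D) = -1 (C(u, D) = 2 + (-3 - 1*0) = 2 + (-3 + 0) = 2 - 3 = -1)
d = -144 (d = -2*(-2*(-2))*18 = -2*(-1*(-4))*18 = -8*18 = -2*72 = -144)
1/(d + S((2*(-5))*(-2))) = 1/(-144 + (2*(-5))*(-2)) = 1/(-144 - 10*(-2)) = 1/(-144 + 20) = 1/(-124) = -1/124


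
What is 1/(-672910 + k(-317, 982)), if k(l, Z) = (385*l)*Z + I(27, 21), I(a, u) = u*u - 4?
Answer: -1/120520663 ≈ -8.2973e-9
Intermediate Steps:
I(a, u) = -4 + u² (I(a, u) = u² - 4 = -4 + u²)
k(l, Z) = 437 + 385*Z*l (k(l, Z) = (385*l)*Z + (-4 + 21²) = 385*Z*l + (-4 + 441) = 385*Z*l + 437 = 437 + 385*Z*l)
1/(-672910 + k(-317, 982)) = 1/(-672910 + (437 + 385*982*(-317))) = 1/(-672910 + (437 - 119848190)) = 1/(-672910 - 119847753) = 1/(-120520663) = -1/120520663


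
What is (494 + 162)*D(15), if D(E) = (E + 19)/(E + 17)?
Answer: 697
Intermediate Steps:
D(E) = (19 + E)/(17 + E)
(494 + 162)*D(15) = (494 + 162)*((19 + 15)/(17 + 15)) = 656*(34/32) = 656*((1/32)*34) = 656*(17/16) = 697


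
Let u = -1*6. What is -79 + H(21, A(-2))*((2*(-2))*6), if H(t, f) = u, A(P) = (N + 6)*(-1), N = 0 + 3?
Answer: 65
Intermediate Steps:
N = 3
u = -6
A(P) = -9 (A(P) = (3 + 6)*(-1) = 9*(-1) = -9)
H(t, f) = -6
-79 + H(21, A(-2))*((2*(-2))*6) = -79 - 6*2*(-2)*6 = -79 - (-24)*6 = -79 - 6*(-24) = -79 + 144 = 65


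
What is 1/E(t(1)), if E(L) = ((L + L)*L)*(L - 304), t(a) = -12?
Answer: -1/91008 ≈ -1.0988e-5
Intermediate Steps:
E(L) = 2*L²*(-304 + L) (E(L) = ((2*L)*L)*(-304 + L) = (2*L²)*(-304 + L) = 2*L²*(-304 + L))
1/E(t(1)) = 1/(2*(-12)²*(-304 - 12)) = 1/(2*144*(-316)) = 1/(-91008) = -1/91008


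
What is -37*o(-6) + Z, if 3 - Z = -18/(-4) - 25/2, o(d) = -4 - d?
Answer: -63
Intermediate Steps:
Z = 11 (Z = 3 - (-18/(-4) - 25/2) = 3 - (-18*(-¼) - 25*½) = 3 - (9/2 - 25/2) = 3 - 1*(-8) = 3 + 8 = 11)
-37*o(-6) + Z = -37*(-4 - 1*(-6)) + 11 = -37*(-4 + 6) + 11 = -37*2 + 11 = -74 + 11 = -63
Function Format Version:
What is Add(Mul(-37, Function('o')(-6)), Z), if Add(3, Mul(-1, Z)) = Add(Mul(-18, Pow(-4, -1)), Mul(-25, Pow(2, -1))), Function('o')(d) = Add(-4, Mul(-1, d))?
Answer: -63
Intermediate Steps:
Z = 11 (Z = Add(3, Mul(-1, Add(Mul(-18, Pow(-4, -1)), Mul(-25, Pow(2, -1))))) = Add(3, Mul(-1, Add(Mul(-18, Rational(-1, 4)), Mul(-25, Rational(1, 2))))) = Add(3, Mul(-1, Add(Rational(9, 2), Rational(-25, 2)))) = Add(3, Mul(-1, -8)) = Add(3, 8) = 11)
Add(Mul(-37, Function('o')(-6)), Z) = Add(Mul(-37, Add(-4, Mul(-1, -6))), 11) = Add(Mul(-37, Add(-4, 6)), 11) = Add(Mul(-37, 2), 11) = Add(-74, 11) = -63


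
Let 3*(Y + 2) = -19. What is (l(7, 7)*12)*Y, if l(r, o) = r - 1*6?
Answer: -100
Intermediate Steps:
l(r, o) = -6 + r (l(r, o) = r - 6 = -6 + r)
Y = -25/3 (Y = -2 + (⅓)*(-19) = -2 - 19/3 = -25/3 ≈ -8.3333)
(l(7, 7)*12)*Y = ((-6 + 7)*12)*(-25/3) = (1*12)*(-25/3) = 12*(-25/3) = -100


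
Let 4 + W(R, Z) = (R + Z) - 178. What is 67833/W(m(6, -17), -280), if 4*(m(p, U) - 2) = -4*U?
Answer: -67833/443 ≈ -153.12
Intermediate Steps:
m(p, U) = 2 - U (m(p, U) = 2 + (-4*U)/4 = 2 - U)
W(R, Z) = -182 + R + Z (W(R, Z) = -4 + ((R + Z) - 178) = -4 + (-178 + R + Z) = -182 + R + Z)
67833/W(m(6, -17), -280) = 67833/(-182 + (2 - 1*(-17)) - 280) = 67833/(-182 + (2 + 17) - 280) = 67833/(-182 + 19 - 280) = 67833/(-443) = 67833*(-1/443) = -67833/443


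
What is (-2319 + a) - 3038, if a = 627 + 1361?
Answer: -3369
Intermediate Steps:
a = 1988
(-2319 + a) - 3038 = (-2319 + 1988) - 3038 = -331 - 3038 = -3369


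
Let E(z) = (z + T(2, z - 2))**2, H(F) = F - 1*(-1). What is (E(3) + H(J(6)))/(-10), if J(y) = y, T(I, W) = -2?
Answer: -4/5 ≈ -0.80000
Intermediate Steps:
H(F) = 1 + F (H(F) = F + 1 = 1 + F)
E(z) = (-2 + z)**2 (E(z) = (z - 2)**2 = (-2 + z)**2)
(E(3) + H(J(6)))/(-10) = ((-2 + 3)**2 + (1 + 6))/(-10) = -(1**2 + 7)/10 = -(1 + 7)/10 = -1/10*8 = -4/5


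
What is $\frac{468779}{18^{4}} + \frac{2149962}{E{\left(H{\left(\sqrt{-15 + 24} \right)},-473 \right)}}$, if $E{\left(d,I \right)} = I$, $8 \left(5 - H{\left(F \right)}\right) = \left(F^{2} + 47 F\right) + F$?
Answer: $- \frac{225472678445}{49653648} \approx -4540.9$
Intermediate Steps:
$H{\left(F \right)} = 5 - 6 F - \frac{F^{2}}{8}$ ($H{\left(F \right)} = 5 - \frac{\left(F^{2} + 47 F\right) + F}{8} = 5 - \frac{F^{2} + 48 F}{8} = 5 - \left(6 F + \frac{F^{2}}{8}\right) = 5 - 6 F - \frac{F^{2}}{8}$)
$\frac{468779}{18^{4}} + \frac{2149962}{E{\left(H{\left(\sqrt{-15 + 24} \right)},-473 \right)}} = \frac{468779}{18^{4}} + \frac{2149962}{-473} = \frac{468779}{104976} + 2149962 \left(- \frac{1}{473}\right) = 468779 \cdot \frac{1}{104976} - \frac{2149962}{473} = \frac{468779}{104976} - \frac{2149962}{473} = - \frac{225472678445}{49653648}$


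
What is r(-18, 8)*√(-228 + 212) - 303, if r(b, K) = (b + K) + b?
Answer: -303 - 112*I ≈ -303.0 - 112.0*I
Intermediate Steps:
r(b, K) = K + 2*b (r(b, K) = (K + b) + b = K + 2*b)
r(-18, 8)*√(-228 + 212) - 303 = (8 + 2*(-18))*√(-228 + 212) - 303 = (8 - 36)*√(-16) - 303 = -112*I - 303 = -303 - 112*I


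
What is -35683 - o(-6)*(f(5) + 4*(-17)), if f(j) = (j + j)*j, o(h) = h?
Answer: -35791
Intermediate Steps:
f(j) = 2*j² (f(j) = (2*j)*j = 2*j²)
-35683 - o(-6)*(f(5) + 4*(-17)) = -35683 - (-6)*(2*5² + 4*(-17)) = -35683 - (-6)*(2*25 - 68) = -35683 - (-6)*(50 - 68) = -35683 - (-6)*(-18) = -35683 - 1*108 = -35683 - 108 = -35791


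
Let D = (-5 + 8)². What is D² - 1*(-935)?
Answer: 1016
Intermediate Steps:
D = 9 (D = 3² = 9)
D² - 1*(-935) = 9² - 1*(-935) = 81 + 935 = 1016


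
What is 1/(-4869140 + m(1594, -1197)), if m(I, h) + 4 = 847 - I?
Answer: -1/4869891 ≈ -2.0534e-7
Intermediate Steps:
m(I, h) = 843 - I (m(I, h) = -4 + (847 - I) = 843 - I)
1/(-4869140 + m(1594, -1197)) = 1/(-4869140 + (843 - 1*1594)) = 1/(-4869140 + (843 - 1594)) = 1/(-4869140 - 751) = 1/(-4869891) = -1/4869891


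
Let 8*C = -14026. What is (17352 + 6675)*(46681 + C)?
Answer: 4317916197/4 ≈ 1.0795e+9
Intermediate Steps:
C = -7013/4 (C = (⅛)*(-14026) = -7013/4 ≈ -1753.3)
(17352 + 6675)*(46681 + C) = (17352 + 6675)*(46681 - 7013/4) = 24027*(179711/4) = 4317916197/4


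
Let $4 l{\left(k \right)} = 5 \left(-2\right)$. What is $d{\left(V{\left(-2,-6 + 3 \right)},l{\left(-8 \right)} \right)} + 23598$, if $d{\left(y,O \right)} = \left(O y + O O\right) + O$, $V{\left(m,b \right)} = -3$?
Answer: $\frac{94437}{4} \approx 23609.0$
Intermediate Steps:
$l{\left(k \right)} = - \frac{5}{2}$ ($l{\left(k \right)} = \frac{5 \left(-2\right)}{4} = \frac{1}{4} \left(-10\right) = - \frac{5}{2}$)
$d{\left(y,O \right)} = O + O^{2} + O y$ ($d{\left(y,O \right)} = \left(O y + O^{2}\right) + O = \left(O^{2} + O y\right) + O = O + O^{2} + O y$)
$d{\left(V{\left(-2,-6 + 3 \right)},l{\left(-8 \right)} \right)} + 23598 = - \frac{5 \left(1 - \frac{5}{2} - 3\right)}{2} + 23598 = \left(- \frac{5}{2}\right) \left(- \frac{9}{2}\right) + 23598 = \frac{45}{4} + 23598 = \frac{94437}{4}$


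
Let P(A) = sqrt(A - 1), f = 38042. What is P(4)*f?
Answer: 38042*sqrt(3) ≈ 65891.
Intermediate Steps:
P(A) = sqrt(-1 + A)
P(4)*f = sqrt(-1 + 4)*38042 = sqrt(3)*38042 = 38042*sqrt(3)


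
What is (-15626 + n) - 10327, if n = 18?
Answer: -25935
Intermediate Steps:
(-15626 + n) - 10327 = (-15626 + 18) - 10327 = -15608 - 10327 = -25935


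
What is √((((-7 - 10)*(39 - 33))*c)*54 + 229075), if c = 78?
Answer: I*√200549 ≈ 447.83*I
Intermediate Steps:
√((((-7 - 10)*(39 - 33))*c)*54 + 229075) = √((((-7 - 10)*(39 - 33))*78)*54 + 229075) = √((-17*6*78)*54 + 229075) = √(-102*78*54 + 229075) = √(-7956*54 + 229075) = √(-429624 + 229075) = √(-200549) = I*√200549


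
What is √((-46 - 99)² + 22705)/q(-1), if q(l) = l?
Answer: -√43730 ≈ -209.12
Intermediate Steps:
√((-46 - 99)² + 22705)/q(-1) = √((-46 - 99)² + 22705)/(-1) = √((-145)² + 22705)*(-1) = √(21025 + 22705)*(-1) = √43730*(-1) = -√43730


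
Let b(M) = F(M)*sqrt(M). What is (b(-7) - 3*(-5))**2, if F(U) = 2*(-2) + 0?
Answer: 113 - 120*I*sqrt(7) ≈ 113.0 - 317.49*I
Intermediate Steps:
F(U) = -4 (F(U) = -4 + 0 = -4)
b(M) = -4*sqrt(M)
(b(-7) - 3*(-5))**2 = (-4*I*sqrt(7) - 3*(-5))**2 = (-4*I*sqrt(7) + 15)**2 = (15 - 4*I*sqrt(7))**2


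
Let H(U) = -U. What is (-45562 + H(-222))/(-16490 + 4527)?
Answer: 45340/11963 ≈ 3.7900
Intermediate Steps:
(-45562 + H(-222))/(-16490 + 4527) = (-45562 - 1*(-222))/(-16490 + 4527) = (-45562 + 222)/(-11963) = -45340*(-1/11963) = 45340/11963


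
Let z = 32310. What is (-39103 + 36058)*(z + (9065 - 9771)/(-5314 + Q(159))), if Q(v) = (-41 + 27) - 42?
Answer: -17610798709/179 ≈ -9.8384e+7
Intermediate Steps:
Q(v) = -56 (Q(v) = -14 - 42 = -56)
(-39103 + 36058)*(z + (9065 - 9771)/(-5314 + Q(159))) = (-39103 + 36058)*(32310 + (9065 - 9771)/(-5314 - 56)) = -3045*(32310 - 706/(-5370)) = -3045*(32310 - 706*(-1/5370)) = -3045*(32310 + 353/2685) = -3045*86752703/2685 = -17610798709/179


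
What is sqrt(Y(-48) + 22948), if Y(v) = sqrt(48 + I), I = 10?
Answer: sqrt(22948 + sqrt(58)) ≈ 151.51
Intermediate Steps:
Y(v) = sqrt(58) (Y(v) = sqrt(48 + 10) = sqrt(58))
sqrt(Y(-48) + 22948) = sqrt(sqrt(58) + 22948) = sqrt(22948 + sqrt(58))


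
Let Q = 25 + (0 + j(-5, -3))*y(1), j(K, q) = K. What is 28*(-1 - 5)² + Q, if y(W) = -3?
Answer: 1048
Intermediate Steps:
Q = 40 (Q = 25 + (0 - 5)*(-3) = 25 - 5*(-3) = 25 + 15 = 40)
28*(-1 - 5)² + Q = 28*(-1 - 5)² + 40 = 28*(-6)² + 40 = 28*36 + 40 = 1008 + 40 = 1048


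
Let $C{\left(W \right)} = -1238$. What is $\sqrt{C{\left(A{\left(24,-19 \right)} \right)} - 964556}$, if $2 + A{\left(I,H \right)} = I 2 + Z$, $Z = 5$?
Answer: $i \sqrt{965794} \approx 982.75 i$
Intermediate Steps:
$A{\left(I,H \right)} = 3 + 2 I$ ($A{\left(I,H \right)} = -2 + \left(I 2 + 5\right) = -2 + \left(2 I + 5\right) = -2 + \left(5 + 2 I\right) = 3 + 2 I$)
$\sqrt{C{\left(A{\left(24,-19 \right)} \right)} - 964556} = \sqrt{-1238 - 964556} = \sqrt{-965794} = i \sqrt{965794}$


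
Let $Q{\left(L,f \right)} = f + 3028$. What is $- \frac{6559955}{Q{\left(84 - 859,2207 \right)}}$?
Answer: $- \frac{1311991}{1047} \approx -1253.1$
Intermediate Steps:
$Q{\left(L,f \right)} = 3028 + f$
$- \frac{6559955}{Q{\left(84 - 859,2207 \right)}} = - \frac{6559955}{3028 + 2207} = - \frac{6559955}{5235} = \left(-6559955\right) \frac{1}{5235} = - \frac{1311991}{1047}$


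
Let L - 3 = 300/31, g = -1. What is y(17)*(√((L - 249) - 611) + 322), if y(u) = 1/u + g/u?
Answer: 0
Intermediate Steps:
L = 393/31 (L = 3 + 300/31 = 393/31 ≈ 12.677)
y(u) = 0 (y(u) = 1/u - 1/u = 0)
y(17)*(√((L - 249) - 611) + 322) = 0*(√((393/31 - 249) - 611) + 322) = 0*(√(-7326/31 - 611) + 322) = 0*(√(-26267/31) + 322) = 0*(I*√814277/31 + 322) = 0*(322 + I*√814277/31) = 0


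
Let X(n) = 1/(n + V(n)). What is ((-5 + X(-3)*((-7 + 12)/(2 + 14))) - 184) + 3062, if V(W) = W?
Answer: 275803/96 ≈ 2872.9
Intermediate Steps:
X(n) = 1/(2*n) (X(n) = 1/(n + n) = 1/(2*n))
((-5 + X(-3)*((-7 + 12)/(2 + 14))) - 184) + 3062 = ((-5 + ((1/2)/(-3))*((-7 + 12)/(2 + 14))) - 184) + 3062 = ((-5 + ((1/2)*(-1/3))*(5/16)) - 184) + 3062 = ((-5 - 5/(6*16)) - 184) + 3062 = ((-5 - 1/6*5/16) - 184) + 3062 = ((-5 - 5/96) - 184) + 3062 = (-485/96 - 184) + 3062 = -18149/96 + 3062 = 275803/96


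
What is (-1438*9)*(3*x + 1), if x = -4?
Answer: 142362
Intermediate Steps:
(-1438*9)*(3*x + 1) = (-1438*9)*(3*(-4) + 1) = -12942*(-12 + 1) = -12942*(-11) = 142362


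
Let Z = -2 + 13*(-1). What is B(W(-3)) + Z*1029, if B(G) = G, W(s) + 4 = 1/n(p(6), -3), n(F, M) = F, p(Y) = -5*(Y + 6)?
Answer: -926341/60 ≈ -15439.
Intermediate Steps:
p(Y) = -30 - 5*Y (p(Y) = -5*(6 + Y) = -30 - 5*Y)
Z = -15 (Z = -2 - 13 = -15)
W(s) = -241/60 (W(s) = -4 + 1/(-30 - 5*6) = -4 + 1/(-30 - 30) = -4 + 1/(-60) = -4 - 1/60 = -241/60)
B(W(-3)) + Z*1029 = -241/60 - 15*1029 = -241/60 - 15435 = -926341/60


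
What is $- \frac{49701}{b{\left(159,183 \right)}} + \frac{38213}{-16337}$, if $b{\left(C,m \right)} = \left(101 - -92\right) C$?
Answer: $- \frac{661535856}{167111173} \approx -3.9587$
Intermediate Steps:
$b{\left(C,m \right)} = 193 C$ ($b{\left(C,m \right)} = \left(101 + 92\right) C = 193 C$)
$- \frac{49701}{b{\left(159,183 \right)}} + \frac{38213}{-16337} = - \frac{49701}{193 \cdot 159} + \frac{38213}{-16337} = - \frac{49701}{30687} + 38213 \left(- \frac{1}{16337}\right) = \left(-49701\right) \frac{1}{30687} - \frac{38213}{16337} = - \frac{16567}{10229} - \frac{38213}{16337} = - \frac{661535856}{167111173}$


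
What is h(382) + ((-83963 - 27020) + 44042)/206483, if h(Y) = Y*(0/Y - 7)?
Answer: -552202483/206483 ≈ -2674.3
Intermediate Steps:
h(Y) = -7*Y (h(Y) = Y*(0 - 7) = Y*(-7) = -7*Y)
h(382) + ((-83963 - 27020) + 44042)/206483 = -7*382 + ((-83963 - 27020) + 44042)/206483 = -2674 + (-110983 + 44042)*(1/206483) = -2674 - 66941*1/206483 = -2674 - 66941/206483 = -552202483/206483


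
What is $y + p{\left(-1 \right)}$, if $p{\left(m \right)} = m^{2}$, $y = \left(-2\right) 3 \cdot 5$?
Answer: $-29$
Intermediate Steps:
$y = -30$ ($y = \left(-6\right) 5 = -30$)
$y + p{\left(-1 \right)} = -30 + \left(-1\right)^{2} = -30 + 1 = -29$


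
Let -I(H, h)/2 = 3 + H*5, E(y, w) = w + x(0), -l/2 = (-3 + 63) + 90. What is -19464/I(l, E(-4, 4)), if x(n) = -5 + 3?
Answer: -3244/499 ≈ -6.5010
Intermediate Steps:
x(n) = -2
l = -300 (l = -2*((-3 + 63) + 90) = -2*(60 + 90) = -2*150 = -300)
E(y, w) = -2 + w (E(y, w) = w - 2 = -2 + w)
I(H, h) = -6 - 10*H (I(H, h) = -2*(3 + H*5) = -2*(3 + 5*H) = -6 - 10*H)
-19464/I(l, E(-4, 4)) = -19464/(-6 - 10*(-300)) = -19464/(-6 + 3000) = -19464/2994 = -19464*1/2994 = -3244/499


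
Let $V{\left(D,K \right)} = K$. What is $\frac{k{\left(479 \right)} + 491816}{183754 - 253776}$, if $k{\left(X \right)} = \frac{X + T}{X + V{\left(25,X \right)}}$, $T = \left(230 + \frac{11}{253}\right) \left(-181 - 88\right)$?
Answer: $- \frac{5417630741}{771432374} \approx -7.0228$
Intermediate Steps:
$T = - \frac{1423279}{23}$ ($T = \left(230 + 11 \cdot \frac{1}{253}\right) \left(-269\right) = \left(230 + \frac{1}{23}\right) \left(-269\right) = \frac{5291}{23} \left(-269\right) = - \frac{1423279}{23} \approx -61882.0$)
$k{\left(X \right)} = \frac{- \frac{1423279}{23} + X}{2 X}$ ($k{\left(X \right)} = \frac{X - \frac{1423279}{23}}{X + X} = \frac{- \frac{1423279}{23} + X}{2 X}$)
$\frac{k{\left(479 \right)} + 491816}{183754 - 253776} = \frac{\frac{-1423279 + 23 \cdot 479}{46 \cdot 479} + 491816}{183754 - 253776} = \frac{\frac{1}{46} \cdot \frac{1}{479} \left(-1423279 + 11017\right) + 491816}{-70022} = \left(\frac{1}{46} \cdot \frac{1}{479} \left(-1412262\right) + 491816\right) \left(- \frac{1}{70022}\right) = \left(- \frac{706131}{11017} + 491816\right) \left(- \frac{1}{70022}\right) = \frac{5417630741}{11017} \left(- \frac{1}{70022}\right) = - \frac{5417630741}{771432374}$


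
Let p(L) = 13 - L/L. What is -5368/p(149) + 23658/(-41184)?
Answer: -1024813/2288 ≈ -447.91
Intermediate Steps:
p(L) = 12 (p(L) = 13 - 1*1 = 13 - 1 = 12)
-5368/p(149) + 23658/(-41184) = -5368/12 + 23658/(-41184) = -5368*1/12 + 23658*(-1/41184) = -1342/3 - 3943/6864 = -1024813/2288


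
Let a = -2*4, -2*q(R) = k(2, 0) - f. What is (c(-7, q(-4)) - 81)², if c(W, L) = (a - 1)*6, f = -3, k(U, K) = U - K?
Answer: 18225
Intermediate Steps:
q(R) = -5/2 (q(R) = -((2 - 1*0) - 1*(-3))/2 = -((2 + 0) + 3)/2 = -(2 + 3)/2 = -½*5 = -5/2)
a = -8
c(W, L) = -54 (c(W, L) = (-8 - 1)*6 = -9*6 = -54)
(c(-7, q(-4)) - 81)² = (-54 - 81)² = (-135)² = 18225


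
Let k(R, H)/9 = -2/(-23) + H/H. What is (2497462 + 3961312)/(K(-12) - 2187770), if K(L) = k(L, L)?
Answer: -21221686/7188355 ≈ -2.9522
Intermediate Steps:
k(R, H) = 225/23 (k(R, H) = 9*(-2/(-23) + H/H) = 9*(-2*(-1/23) + 1) = 9*(2/23 + 1) = 9*(25/23) = 225/23)
K(L) = 225/23
(2497462 + 3961312)/(K(-12) - 2187770) = (2497462 + 3961312)/(225/23 - 2187770) = 6458774/(-50318485/23) = 6458774*(-23/50318485) = -21221686/7188355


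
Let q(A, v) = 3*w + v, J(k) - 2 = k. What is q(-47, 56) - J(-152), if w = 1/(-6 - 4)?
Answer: 2057/10 ≈ 205.70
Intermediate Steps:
w = -1/10 (w = 1/(-10) = -1/10 ≈ -0.10000)
J(k) = 2 + k
q(A, v) = -3/10 + v (q(A, v) = 3*(-1/10) + v = -3/10 + v)
q(-47, 56) - J(-152) = (-3/10 + 56) - (2 - 152) = 557/10 - 1*(-150) = 557/10 + 150 = 2057/10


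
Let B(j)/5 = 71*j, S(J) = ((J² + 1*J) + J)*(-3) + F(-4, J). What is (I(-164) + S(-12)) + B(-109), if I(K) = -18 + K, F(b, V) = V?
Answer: -39249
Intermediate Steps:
S(J) = -5*J - 3*J² (S(J) = ((J² + 1*J) + J)*(-3) + J = ((J² + J) + J)*(-3) + J = ((J + J²) + J)*(-3) + J = (J² + 2*J)*(-3) + J = (-6*J - 3*J²) + J = -5*J - 3*J²)
B(j) = 355*j (B(j) = 5*(71*j) = 355*j)
(I(-164) + S(-12)) + B(-109) = ((-18 - 164) - 12*(-5 - 3*(-12))) + 355*(-109) = (-182 - 12*(-5 + 36)) - 38695 = (-182 - 12*31) - 38695 = (-182 - 372) - 38695 = -554 - 38695 = -39249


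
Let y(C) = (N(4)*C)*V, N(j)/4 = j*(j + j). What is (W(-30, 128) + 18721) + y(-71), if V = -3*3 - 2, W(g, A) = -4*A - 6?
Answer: 118171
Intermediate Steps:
W(g, A) = -6 - 4*A
V = -11 (V = -9 - 2 = -11)
N(j) = 8*j**2 (N(j) = 4*(j*(j + j)) = 4*(j*(2*j)) = 4*(2*j**2) = 8*j**2)
y(C) = -1408*C (y(C) = ((8*4**2)*C)*(-11) = ((8*16)*C)*(-11) = (128*C)*(-11) = -1408*C)
(W(-30, 128) + 18721) + y(-71) = ((-6 - 4*128) + 18721) - 1408*(-71) = ((-6 - 512) + 18721) + 99968 = (-518 + 18721) + 99968 = 18203 + 99968 = 118171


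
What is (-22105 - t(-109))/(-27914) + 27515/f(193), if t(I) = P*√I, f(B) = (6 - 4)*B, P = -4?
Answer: 194146560/2693701 - 2*I*√109/13957 ≈ 72.074 - 0.0014961*I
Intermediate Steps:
f(B) = 2*B
t(I) = -4*√I
(-22105 - t(-109))/(-27914) + 27515/f(193) = (-22105 - (-4)*√(-109))/(-27914) + 27515/((2*193)) = (-22105 - (-4)*I*√109)*(-1/27914) + 27515/386 = (-22105 - (-4)*I*√109)*(-1/27914) + 27515*(1/386) = (-22105 + 4*I*√109)*(-1/27914) + 27515/386 = (22105/27914 - 2*I*√109/13957) + 27515/386 = 194146560/2693701 - 2*I*√109/13957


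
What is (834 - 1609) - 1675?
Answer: -2450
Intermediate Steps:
(834 - 1609) - 1675 = -775 - 1675 = -2450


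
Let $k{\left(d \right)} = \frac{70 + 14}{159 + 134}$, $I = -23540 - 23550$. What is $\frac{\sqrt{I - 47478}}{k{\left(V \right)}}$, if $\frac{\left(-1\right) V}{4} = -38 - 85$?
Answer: $\frac{293 i \sqrt{23642}}{42} \approx 1072.7 i$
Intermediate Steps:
$I = -47090$
$V = 492$ ($V = - 4 \left(-38 - 85\right) = \left(-4\right) \left(-123\right) = 492$)
$k{\left(d \right)} = \frac{84}{293}$
$\frac{\sqrt{I - 47478}}{k{\left(V \right)}} = \frac{\sqrt{-47090 - 47478}}{\frac{84}{293}} = \sqrt{-94568} \cdot \frac{293}{84} = 2 i \sqrt{23642} \cdot \frac{293}{84} = \frac{293 i \sqrt{23642}}{42}$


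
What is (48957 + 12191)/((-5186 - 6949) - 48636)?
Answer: -61148/60771 ≈ -1.0062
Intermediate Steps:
(48957 + 12191)/((-5186 - 6949) - 48636) = 61148/(-12135 - 48636) = 61148/(-60771) = 61148*(-1/60771) = -61148/60771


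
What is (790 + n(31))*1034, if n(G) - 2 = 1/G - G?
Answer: 24394128/31 ≈ 7.8691e+5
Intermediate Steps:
n(G) = 2 + 1/G - G (n(G) = 2 + (1/G - G) = 2 + 1/G - G)
(790 + n(31))*1034 = (790 + (2 + 1/31 - 1*31))*1034 = (790 + (2 + 1/31 - 31))*1034 = (790 - 898/31)*1034 = (23592/31)*1034 = 24394128/31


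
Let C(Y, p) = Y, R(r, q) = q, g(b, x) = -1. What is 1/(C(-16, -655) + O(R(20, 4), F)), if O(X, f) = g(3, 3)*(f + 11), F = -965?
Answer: 1/938 ≈ 0.0010661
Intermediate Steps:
O(X, f) = -11 - f (O(X, f) = -(f + 11) = -(11 + f) = -11 - f)
1/(C(-16, -655) + O(R(20, 4), F)) = 1/(-16 + (-11 - 1*(-965))) = 1/(-16 + (-11 + 965)) = 1/(-16 + 954) = 1/938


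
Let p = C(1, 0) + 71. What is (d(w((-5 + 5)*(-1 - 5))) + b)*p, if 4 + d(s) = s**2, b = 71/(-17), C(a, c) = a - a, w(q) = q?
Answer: -9869/17 ≈ -580.53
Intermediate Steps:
C(a, c) = 0
p = 71 (p = 0 + 71 = 71)
b = -71/17 (b = 71*(-1/17) = -71/17 ≈ -4.1765)
d(s) = -4 + s**2
(d(w((-5 + 5)*(-1 - 5))) + b)*p = ((-4 + ((-5 + 5)*(-1 - 5))**2) - 71/17)*71 = ((-4 + (0*(-6))**2) - 71/17)*71 = ((-4 + 0**2) - 71/17)*71 = ((-4 + 0) - 71/17)*71 = (-4 - 71/17)*71 = -139/17*71 = -9869/17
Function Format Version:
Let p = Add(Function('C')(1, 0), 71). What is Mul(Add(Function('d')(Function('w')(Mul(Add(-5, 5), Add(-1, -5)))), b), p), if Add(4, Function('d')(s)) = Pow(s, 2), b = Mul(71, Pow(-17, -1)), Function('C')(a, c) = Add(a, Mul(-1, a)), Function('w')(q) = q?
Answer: Rational(-9869, 17) ≈ -580.53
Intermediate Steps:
Function('C')(a, c) = 0
p = 71 (p = Add(0, 71) = 71)
b = Rational(-71, 17) (b = Mul(71, Rational(-1, 17)) = Rational(-71, 17) ≈ -4.1765)
Function('d')(s) = Add(-4, Pow(s, 2))
Mul(Add(Function('d')(Function('w')(Mul(Add(-5, 5), Add(-1, -5)))), b), p) = Mul(Add(Add(-4, Pow(Mul(Add(-5, 5), Add(-1, -5)), 2)), Rational(-71, 17)), 71) = Mul(Add(Add(-4, Pow(Mul(0, -6), 2)), Rational(-71, 17)), 71) = Mul(Add(Add(-4, Pow(0, 2)), Rational(-71, 17)), 71) = Mul(Add(Add(-4, 0), Rational(-71, 17)), 71) = Mul(Add(-4, Rational(-71, 17)), 71) = Mul(Rational(-139, 17), 71) = Rational(-9869, 17)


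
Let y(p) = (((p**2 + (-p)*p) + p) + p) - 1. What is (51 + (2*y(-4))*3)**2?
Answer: 9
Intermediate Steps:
y(p) = -1 + 2*p (y(p) = (((p**2 - p**2) + p) + p) - 1 = ((0 + p) + p) - 1 = (p + p) - 1 = 2*p - 1 = -1 + 2*p)
(51 + (2*y(-4))*3)**2 = (51 + (2*(-1 + 2*(-4)))*3)**2 = (51 + (2*(-1 - 8))*3)**2 = (51 + (2*(-9))*3)**2 = (51 - 18*3)**2 = (51 - 54)**2 = (-3)**2 = 9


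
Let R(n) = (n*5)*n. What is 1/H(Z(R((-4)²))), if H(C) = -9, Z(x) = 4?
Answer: -⅑ ≈ -0.11111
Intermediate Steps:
R(n) = 5*n² (R(n) = (5*n)*n = 5*n²)
1/H(Z(R((-4)²))) = 1/(-9) = -⅑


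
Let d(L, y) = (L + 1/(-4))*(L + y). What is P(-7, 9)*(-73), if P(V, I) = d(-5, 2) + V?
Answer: -2555/4 ≈ -638.75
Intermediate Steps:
d(L, y) = (-1/4 + L)*(L + y) (d(L, y) = (L - 1/4)*(L + y) = (-1/4 + L)*(L + y))
P(V, I) = 63/4 + V (P(V, I) = ((-5)**2 - 1/4*(-5) - 1/4*2 - 5*2) + V = (25 + 5/4 - 1/2 - 10) + V = 63/4 + V)
P(-7, 9)*(-73) = (63/4 - 7)*(-73) = (35/4)*(-73) = -2555/4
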